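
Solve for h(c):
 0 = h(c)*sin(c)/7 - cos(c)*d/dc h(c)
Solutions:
 h(c) = C1/cos(c)^(1/7)


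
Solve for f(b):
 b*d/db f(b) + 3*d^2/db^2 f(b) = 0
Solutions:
 f(b) = C1 + C2*erf(sqrt(6)*b/6)


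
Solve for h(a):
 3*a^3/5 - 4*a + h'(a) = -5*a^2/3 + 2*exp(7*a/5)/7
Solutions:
 h(a) = C1 - 3*a^4/20 - 5*a^3/9 + 2*a^2 + 10*exp(7*a/5)/49


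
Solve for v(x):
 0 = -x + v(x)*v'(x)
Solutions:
 v(x) = -sqrt(C1 + x^2)
 v(x) = sqrt(C1 + x^2)


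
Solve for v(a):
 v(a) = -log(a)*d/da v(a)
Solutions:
 v(a) = C1*exp(-li(a))


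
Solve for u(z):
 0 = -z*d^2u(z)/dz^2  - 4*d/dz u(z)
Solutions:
 u(z) = C1 + C2/z^3


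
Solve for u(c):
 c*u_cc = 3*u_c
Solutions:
 u(c) = C1 + C2*c^4


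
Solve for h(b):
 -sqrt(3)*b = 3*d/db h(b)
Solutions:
 h(b) = C1 - sqrt(3)*b^2/6


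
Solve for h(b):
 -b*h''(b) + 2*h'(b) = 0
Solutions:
 h(b) = C1 + C2*b^3


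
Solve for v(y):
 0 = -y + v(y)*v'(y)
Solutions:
 v(y) = -sqrt(C1 + y^2)
 v(y) = sqrt(C1 + y^2)


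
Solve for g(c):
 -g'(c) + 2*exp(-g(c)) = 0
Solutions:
 g(c) = log(C1 + 2*c)


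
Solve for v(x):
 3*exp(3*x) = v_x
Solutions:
 v(x) = C1 + exp(3*x)


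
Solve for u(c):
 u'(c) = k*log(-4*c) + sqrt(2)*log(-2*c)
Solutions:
 u(c) = C1 + c*(k + sqrt(2))*log(-c) + c*(-k + 2*k*log(2) - sqrt(2) + sqrt(2)*log(2))


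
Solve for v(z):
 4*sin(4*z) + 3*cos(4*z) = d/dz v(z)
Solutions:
 v(z) = C1 + 3*sin(4*z)/4 - cos(4*z)


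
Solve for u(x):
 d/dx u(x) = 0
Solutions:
 u(x) = C1


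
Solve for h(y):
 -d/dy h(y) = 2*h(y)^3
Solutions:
 h(y) = -sqrt(2)*sqrt(-1/(C1 - 2*y))/2
 h(y) = sqrt(2)*sqrt(-1/(C1 - 2*y))/2


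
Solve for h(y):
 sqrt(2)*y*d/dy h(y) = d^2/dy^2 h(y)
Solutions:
 h(y) = C1 + C2*erfi(2^(3/4)*y/2)


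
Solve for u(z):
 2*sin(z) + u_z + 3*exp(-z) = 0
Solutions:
 u(z) = C1 + 2*cos(z) + 3*exp(-z)


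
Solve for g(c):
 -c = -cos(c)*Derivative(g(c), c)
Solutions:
 g(c) = C1 + Integral(c/cos(c), c)


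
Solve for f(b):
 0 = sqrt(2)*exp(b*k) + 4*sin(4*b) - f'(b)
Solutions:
 f(b) = C1 - cos(4*b) + sqrt(2)*exp(b*k)/k


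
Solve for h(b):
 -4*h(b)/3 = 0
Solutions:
 h(b) = 0


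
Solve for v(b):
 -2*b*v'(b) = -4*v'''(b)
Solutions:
 v(b) = C1 + Integral(C2*airyai(2^(2/3)*b/2) + C3*airybi(2^(2/3)*b/2), b)


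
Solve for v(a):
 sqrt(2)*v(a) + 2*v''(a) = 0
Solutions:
 v(a) = C1*sin(2^(3/4)*a/2) + C2*cos(2^(3/4)*a/2)


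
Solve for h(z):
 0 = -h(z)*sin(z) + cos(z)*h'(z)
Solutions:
 h(z) = C1/cos(z)


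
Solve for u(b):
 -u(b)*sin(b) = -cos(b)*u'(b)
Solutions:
 u(b) = C1/cos(b)


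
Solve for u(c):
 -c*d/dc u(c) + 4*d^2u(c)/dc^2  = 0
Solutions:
 u(c) = C1 + C2*erfi(sqrt(2)*c/4)


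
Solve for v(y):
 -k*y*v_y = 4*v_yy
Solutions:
 v(y) = Piecewise((-sqrt(2)*sqrt(pi)*C1*erf(sqrt(2)*sqrt(k)*y/4)/sqrt(k) - C2, (k > 0) | (k < 0)), (-C1*y - C2, True))


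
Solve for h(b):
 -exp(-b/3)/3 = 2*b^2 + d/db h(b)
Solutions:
 h(b) = C1 - 2*b^3/3 + exp(-b/3)


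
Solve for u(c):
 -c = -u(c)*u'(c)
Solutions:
 u(c) = -sqrt(C1 + c^2)
 u(c) = sqrt(C1 + c^2)


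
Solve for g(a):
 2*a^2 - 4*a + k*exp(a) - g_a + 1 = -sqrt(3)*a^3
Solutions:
 g(a) = C1 + sqrt(3)*a^4/4 + 2*a^3/3 - 2*a^2 + a + k*exp(a)


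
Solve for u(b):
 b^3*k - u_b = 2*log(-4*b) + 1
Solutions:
 u(b) = C1 + b^4*k/4 - 2*b*log(-b) + b*(1 - 4*log(2))


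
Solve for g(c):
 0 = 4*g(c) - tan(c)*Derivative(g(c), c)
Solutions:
 g(c) = C1*sin(c)^4


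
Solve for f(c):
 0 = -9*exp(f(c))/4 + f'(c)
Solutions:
 f(c) = log(-1/(C1 + 9*c)) + 2*log(2)


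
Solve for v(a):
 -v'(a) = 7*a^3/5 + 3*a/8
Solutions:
 v(a) = C1 - 7*a^4/20 - 3*a^2/16


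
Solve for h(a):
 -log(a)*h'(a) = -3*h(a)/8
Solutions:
 h(a) = C1*exp(3*li(a)/8)


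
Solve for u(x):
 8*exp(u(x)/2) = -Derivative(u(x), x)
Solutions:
 u(x) = 2*log(1/(C1 + 8*x)) + 2*log(2)


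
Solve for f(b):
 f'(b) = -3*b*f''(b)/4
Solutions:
 f(b) = C1 + C2/b^(1/3)


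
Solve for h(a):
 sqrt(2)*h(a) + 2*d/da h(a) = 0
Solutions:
 h(a) = C1*exp(-sqrt(2)*a/2)


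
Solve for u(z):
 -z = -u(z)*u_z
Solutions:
 u(z) = -sqrt(C1 + z^2)
 u(z) = sqrt(C1 + z^2)


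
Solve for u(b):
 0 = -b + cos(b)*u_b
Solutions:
 u(b) = C1 + Integral(b/cos(b), b)


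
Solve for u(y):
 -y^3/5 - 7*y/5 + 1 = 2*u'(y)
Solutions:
 u(y) = C1 - y^4/40 - 7*y^2/20 + y/2


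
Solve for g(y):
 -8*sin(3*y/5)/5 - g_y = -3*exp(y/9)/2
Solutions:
 g(y) = C1 + 27*exp(y/9)/2 + 8*cos(3*y/5)/3


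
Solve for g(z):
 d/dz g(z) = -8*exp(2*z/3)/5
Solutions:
 g(z) = C1 - 12*exp(2*z/3)/5


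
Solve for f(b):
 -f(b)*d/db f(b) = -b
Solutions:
 f(b) = -sqrt(C1 + b^2)
 f(b) = sqrt(C1 + b^2)


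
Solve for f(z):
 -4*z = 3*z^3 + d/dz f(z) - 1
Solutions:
 f(z) = C1 - 3*z^4/4 - 2*z^2 + z


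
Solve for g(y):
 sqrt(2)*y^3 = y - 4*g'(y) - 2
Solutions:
 g(y) = C1 - sqrt(2)*y^4/16 + y^2/8 - y/2


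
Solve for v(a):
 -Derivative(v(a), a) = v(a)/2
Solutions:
 v(a) = C1*exp(-a/2)


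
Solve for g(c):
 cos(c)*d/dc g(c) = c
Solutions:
 g(c) = C1 + Integral(c/cos(c), c)


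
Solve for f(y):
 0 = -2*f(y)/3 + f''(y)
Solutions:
 f(y) = C1*exp(-sqrt(6)*y/3) + C2*exp(sqrt(6)*y/3)


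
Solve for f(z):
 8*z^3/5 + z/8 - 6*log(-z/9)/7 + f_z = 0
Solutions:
 f(z) = C1 - 2*z^4/5 - z^2/16 + 6*z*log(-z)/7 + 6*z*(-2*log(3) - 1)/7


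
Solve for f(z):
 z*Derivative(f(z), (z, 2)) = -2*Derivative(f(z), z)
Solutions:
 f(z) = C1 + C2/z


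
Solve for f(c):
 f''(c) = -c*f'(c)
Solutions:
 f(c) = C1 + C2*erf(sqrt(2)*c/2)


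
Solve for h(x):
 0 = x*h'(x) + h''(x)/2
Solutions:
 h(x) = C1 + C2*erf(x)


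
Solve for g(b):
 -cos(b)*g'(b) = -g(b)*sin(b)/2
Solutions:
 g(b) = C1/sqrt(cos(b))


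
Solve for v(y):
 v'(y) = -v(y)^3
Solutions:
 v(y) = -sqrt(2)*sqrt(-1/(C1 - y))/2
 v(y) = sqrt(2)*sqrt(-1/(C1 - y))/2


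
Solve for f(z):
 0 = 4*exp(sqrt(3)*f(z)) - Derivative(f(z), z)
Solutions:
 f(z) = sqrt(3)*(2*log(-1/(C1 + 4*z)) - log(3))/6


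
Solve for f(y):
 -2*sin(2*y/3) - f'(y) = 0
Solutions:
 f(y) = C1 + 3*cos(2*y/3)


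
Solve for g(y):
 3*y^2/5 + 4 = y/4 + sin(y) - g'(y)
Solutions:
 g(y) = C1 - y^3/5 + y^2/8 - 4*y - cos(y)


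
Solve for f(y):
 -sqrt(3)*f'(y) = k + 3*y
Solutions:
 f(y) = C1 - sqrt(3)*k*y/3 - sqrt(3)*y^2/2


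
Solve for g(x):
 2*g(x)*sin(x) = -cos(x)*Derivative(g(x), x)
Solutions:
 g(x) = C1*cos(x)^2


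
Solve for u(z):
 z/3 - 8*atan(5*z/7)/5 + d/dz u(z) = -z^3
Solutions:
 u(z) = C1 - z^4/4 - z^2/6 + 8*z*atan(5*z/7)/5 - 28*log(25*z^2 + 49)/25


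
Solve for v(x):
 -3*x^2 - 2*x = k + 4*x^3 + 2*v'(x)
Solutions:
 v(x) = C1 - k*x/2 - x^4/2 - x^3/2 - x^2/2


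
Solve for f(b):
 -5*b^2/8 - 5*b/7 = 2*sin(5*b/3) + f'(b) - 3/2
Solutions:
 f(b) = C1 - 5*b^3/24 - 5*b^2/14 + 3*b/2 + 6*cos(5*b/3)/5


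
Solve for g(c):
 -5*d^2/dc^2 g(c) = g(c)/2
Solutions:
 g(c) = C1*sin(sqrt(10)*c/10) + C2*cos(sqrt(10)*c/10)


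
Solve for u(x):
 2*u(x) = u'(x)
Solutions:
 u(x) = C1*exp(2*x)


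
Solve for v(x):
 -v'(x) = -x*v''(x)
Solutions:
 v(x) = C1 + C2*x^2


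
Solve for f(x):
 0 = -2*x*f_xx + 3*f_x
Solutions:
 f(x) = C1 + C2*x^(5/2)


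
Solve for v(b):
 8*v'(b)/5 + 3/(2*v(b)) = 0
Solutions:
 v(b) = -sqrt(C1 - 30*b)/4
 v(b) = sqrt(C1 - 30*b)/4


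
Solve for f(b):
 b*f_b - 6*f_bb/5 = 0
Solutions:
 f(b) = C1 + C2*erfi(sqrt(15)*b/6)


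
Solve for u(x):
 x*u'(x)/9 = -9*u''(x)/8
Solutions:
 u(x) = C1 + C2*erf(2*x/9)


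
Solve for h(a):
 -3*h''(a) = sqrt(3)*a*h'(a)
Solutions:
 h(a) = C1 + C2*erf(sqrt(2)*3^(3/4)*a/6)


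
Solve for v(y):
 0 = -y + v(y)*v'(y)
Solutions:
 v(y) = -sqrt(C1 + y^2)
 v(y) = sqrt(C1 + y^2)


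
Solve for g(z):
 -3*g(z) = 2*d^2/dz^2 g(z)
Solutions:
 g(z) = C1*sin(sqrt(6)*z/2) + C2*cos(sqrt(6)*z/2)


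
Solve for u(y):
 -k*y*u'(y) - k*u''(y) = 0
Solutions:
 u(y) = C1 + C2*erf(sqrt(2)*y/2)


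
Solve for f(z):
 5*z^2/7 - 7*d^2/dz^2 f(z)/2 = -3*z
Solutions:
 f(z) = C1 + C2*z + 5*z^4/294 + z^3/7


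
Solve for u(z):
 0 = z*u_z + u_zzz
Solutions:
 u(z) = C1 + Integral(C2*airyai(-z) + C3*airybi(-z), z)


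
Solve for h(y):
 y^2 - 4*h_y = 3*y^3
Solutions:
 h(y) = C1 - 3*y^4/16 + y^3/12


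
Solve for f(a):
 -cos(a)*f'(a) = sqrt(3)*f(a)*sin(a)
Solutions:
 f(a) = C1*cos(a)^(sqrt(3))


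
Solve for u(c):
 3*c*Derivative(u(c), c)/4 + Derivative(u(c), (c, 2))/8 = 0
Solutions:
 u(c) = C1 + C2*erf(sqrt(3)*c)


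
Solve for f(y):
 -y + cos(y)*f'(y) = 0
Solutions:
 f(y) = C1 + Integral(y/cos(y), y)


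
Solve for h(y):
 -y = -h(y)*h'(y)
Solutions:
 h(y) = -sqrt(C1 + y^2)
 h(y) = sqrt(C1 + y^2)


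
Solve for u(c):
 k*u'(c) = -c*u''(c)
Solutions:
 u(c) = C1 + c^(1 - re(k))*(C2*sin(log(c)*Abs(im(k))) + C3*cos(log(c)*im(k)))


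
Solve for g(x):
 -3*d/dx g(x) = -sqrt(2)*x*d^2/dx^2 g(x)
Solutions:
 g(x) = C1 + C2*x^(1 + 3*sqrt(2)/2)


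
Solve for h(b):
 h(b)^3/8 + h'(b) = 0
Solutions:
 h(b) = -2*sqrt(-1/(C1 - b))
 h(b) = 2*sqrt(-1/(C1 - b))


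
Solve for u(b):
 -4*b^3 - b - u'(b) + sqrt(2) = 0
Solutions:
 u(b) = C1 - b^4 - b^2/2 + sqrt(2)*b


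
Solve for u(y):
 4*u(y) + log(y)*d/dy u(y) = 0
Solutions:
 u(y) = C1*exp(-4*li(y))


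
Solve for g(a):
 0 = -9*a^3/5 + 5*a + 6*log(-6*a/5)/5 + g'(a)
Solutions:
 g(a) = C1 + 9*a^4/20 - 5*a^2/2 - 6*a*log(-a)/5 + 6*a*(-log(6) + 1 + log(5))/5


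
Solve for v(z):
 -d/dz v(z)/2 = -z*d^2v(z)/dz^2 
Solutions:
 v(z) = C1 + C2*z^(3/2)


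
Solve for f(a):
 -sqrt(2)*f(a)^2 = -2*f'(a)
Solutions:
 f(a) = -2/(C1 + sqrt(2)*a)


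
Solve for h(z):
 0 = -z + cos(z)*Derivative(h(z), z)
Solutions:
 h(z) = C1 + Integral(z/cos(z), z)


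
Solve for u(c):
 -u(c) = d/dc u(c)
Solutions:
 u(c) = C1*exp(-c)


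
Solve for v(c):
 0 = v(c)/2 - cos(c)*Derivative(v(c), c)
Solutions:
 v(c) = C1*(sin(c) + 1)^(1/4)/(sin(c) - 1)^(1/4)


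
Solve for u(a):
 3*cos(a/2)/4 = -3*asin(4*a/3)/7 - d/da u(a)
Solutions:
 u(a) = C1 - 3*a*asin(4*a/3)/7 - 3*sqrt(9 - 16*a^2)/28 - 3*sin(a/2)/2


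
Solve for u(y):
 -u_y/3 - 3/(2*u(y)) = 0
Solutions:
 u(y) = -sqrt(C1 - 9*y)
 u(y) = sqrt(C1 - 9*y)


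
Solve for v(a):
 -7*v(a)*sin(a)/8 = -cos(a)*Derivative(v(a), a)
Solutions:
 v(a) = C1/cos(a)^(7/8)


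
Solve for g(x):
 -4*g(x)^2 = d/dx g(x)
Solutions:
 g(x) = 1/(C1 + 4*x)


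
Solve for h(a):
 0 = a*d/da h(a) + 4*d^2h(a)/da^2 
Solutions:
 h(a) = C1 + C2*erf(sqrt(2)*a/4)


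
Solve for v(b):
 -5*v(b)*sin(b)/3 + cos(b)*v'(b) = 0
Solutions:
 v(b) = C1/cos(b)^(5/3)


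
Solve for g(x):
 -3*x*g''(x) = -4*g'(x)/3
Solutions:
 g(x) = C1 + C2*x^(13/9)


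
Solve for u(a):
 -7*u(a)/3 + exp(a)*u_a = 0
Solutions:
 u(a) = C1*exp(-7*exp(-a)/3)


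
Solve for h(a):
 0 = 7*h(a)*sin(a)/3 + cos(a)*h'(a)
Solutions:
 h(a) = C1*cos(a)^(7/3)


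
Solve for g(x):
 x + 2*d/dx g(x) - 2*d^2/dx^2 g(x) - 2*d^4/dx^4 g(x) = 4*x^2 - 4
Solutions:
 g(x) = C1 + C2*exp(-x*(-2*18^(1/3)/(9 + sqrt(93))^(1/3) + 12^(1/3)*(9 + sqrt(93))^(1/3))/12)*sin(2^(1/3)*3^(1/6)*x*(6/(9 + sqrt(93))^(1/3) + 2^(1/3)*3^(2/3)*(9 + sqrt(93))^(1/3))/12) + C3*exp(-x*(-2*18^(1/3)/(9 + sqrt(93))^(1/3) + 12^(1/3)*(9 + sqrt(93))^(1/3))/12)*cos(2^(1/3)*3^(1/6)*x*(6/(9 + sqrt(93))^(1/3) + 2^(1/3)*3^(2/3)*(9 + sqrt(93))^(1/3))/12) + C4*exp(x*(-2*18^(1/3)/(9 + sqrt(93))^(1/3) + 12^(1/3)*(9 + sqrt(93))^(1/3))/6) + 2*x^3/3 + 7*x^2/4 + 3*x/2


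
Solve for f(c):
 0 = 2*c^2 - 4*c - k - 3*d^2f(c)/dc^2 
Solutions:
 f(c) = C1 + C2*c + c^4/18 - 2*c^3/9 - c^2*k/6


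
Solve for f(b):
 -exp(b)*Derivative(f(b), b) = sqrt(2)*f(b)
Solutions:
 f(b) = C1*exp(sqrt(2)*exp(-b))


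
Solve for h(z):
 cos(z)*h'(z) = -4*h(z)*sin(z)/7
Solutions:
 h(z) = C1*cos(z)^(4/7)


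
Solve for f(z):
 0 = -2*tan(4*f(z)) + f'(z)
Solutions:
 f(z) = -asin(C1*exp(8*z))/4 + pi/4
 f(z) = asin(C1*exp(8*z))/4


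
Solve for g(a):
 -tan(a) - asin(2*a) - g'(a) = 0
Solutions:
 g(a) = C1 - a*asin(2*a) - sqrt(1 - 4*a^2)/2 + log(cos(a))


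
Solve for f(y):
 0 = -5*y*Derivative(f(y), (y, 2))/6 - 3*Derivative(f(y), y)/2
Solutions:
 f(y) = C1 + C2/y^(4/5)


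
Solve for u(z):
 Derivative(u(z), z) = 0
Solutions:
 u(z) = C1


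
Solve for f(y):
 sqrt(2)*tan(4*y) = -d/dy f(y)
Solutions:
 f(y) = C1 + sqrt(2)*log(cos(4*y))/4


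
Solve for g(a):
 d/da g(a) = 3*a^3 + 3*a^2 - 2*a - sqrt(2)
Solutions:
 g(a) = C1 + 3*a^4/4 + a^3 - a^2 - sqrt(2)*a


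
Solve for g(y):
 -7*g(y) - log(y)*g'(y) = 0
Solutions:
 g(y) = C1*exp(-7*li(y))


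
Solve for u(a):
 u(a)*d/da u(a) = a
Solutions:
 u(a) = -sqrt(C1 + a^2)
 u(a) = sqrt(C1 + a^2)


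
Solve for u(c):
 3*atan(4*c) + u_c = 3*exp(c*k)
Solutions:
 u(c) = C1 - 3*c*atan(4*c) + 3*Piecewise((exp(c*k)/k, Ne(k, 0)), (c, True)) + 3*log(16*c^2 + 1)/8


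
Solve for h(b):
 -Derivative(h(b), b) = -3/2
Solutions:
 h(b) = C1 + 3*b/2


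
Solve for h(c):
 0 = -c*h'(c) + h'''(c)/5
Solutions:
 h(c) = C1 + Integral(C2*airyai(5^(1/3)*c) + C3*airybi(5^(1/3)*c), c)


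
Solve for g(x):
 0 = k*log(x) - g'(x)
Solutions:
 g(x) = C1 + k*x*log(x) - k*x


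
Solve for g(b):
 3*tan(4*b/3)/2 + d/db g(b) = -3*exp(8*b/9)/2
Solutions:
 g(b) = C1 - 27*exp(8*b/9)/16 + 9*log(cos(4*b/3))/8


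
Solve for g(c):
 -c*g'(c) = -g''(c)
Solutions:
 g(c) = C1 + C2*erfi(sqrt(2)*c/2)


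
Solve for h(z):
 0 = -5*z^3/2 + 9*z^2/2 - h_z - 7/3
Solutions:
 h(z) = C1 - 5*z^4/8 + 3*z^3/2 - 7*z/3


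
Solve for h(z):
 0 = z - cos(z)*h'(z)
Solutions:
 h(z) = C1 + Integral(z/cos(z), z)


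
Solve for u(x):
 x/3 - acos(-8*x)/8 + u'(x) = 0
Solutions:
 u(x) = C1 - x^2/6 + x*acos(-8*x)/8 + sqrt(1 - 64*x^2)/64


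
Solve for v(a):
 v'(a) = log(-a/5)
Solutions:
 v(a) = C1 + a*log(-a) + a*(-log(5) - 1)


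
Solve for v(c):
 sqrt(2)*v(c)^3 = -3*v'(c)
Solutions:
 v(c) = -sqrt(6)*sqrt(-1/(C1 - sqrt(2)*c))/2
 v(c) = sqrt(6)*sqrt(-1/(C1 - sqrt(2)*c))/2


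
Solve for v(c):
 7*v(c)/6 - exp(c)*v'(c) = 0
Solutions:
 v(c) = C1*exp(-7*exp(-c)/6)


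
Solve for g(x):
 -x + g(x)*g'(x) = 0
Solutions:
 g(x) = -sqrt(C1 + x^2)
 g(x) = sqrt(C1 + x^2)


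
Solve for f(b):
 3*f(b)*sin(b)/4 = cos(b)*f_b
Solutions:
 f(b) = C1/cos(b)^(3/4)


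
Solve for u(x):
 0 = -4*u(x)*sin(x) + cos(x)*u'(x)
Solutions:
 u(x) = C1/cos(x)^4


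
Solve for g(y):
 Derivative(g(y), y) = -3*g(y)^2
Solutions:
 g(y) = 1/(C1 + 3*y)


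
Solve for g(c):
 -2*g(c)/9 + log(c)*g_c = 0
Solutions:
 g(c) = C1*exp(2*li(c)/9)


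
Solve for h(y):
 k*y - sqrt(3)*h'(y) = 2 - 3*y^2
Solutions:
 h(y) = C1 + sqrt(3)*k*y^2/6 + sqrt(3)*y^3/3 - 2*sqrt(3)*y/3


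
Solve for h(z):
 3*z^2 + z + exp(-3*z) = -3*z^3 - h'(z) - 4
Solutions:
 h(z) = C1 - 3*z^4/4 - z^3 - z^2/2 - 4*z + exp(-3*z)/3


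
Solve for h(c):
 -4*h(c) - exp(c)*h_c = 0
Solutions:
 h(c) = C1*exp(4*exp(-c))


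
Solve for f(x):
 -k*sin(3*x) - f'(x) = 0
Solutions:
 f(x) = C1 + k*cos(3*x)/3


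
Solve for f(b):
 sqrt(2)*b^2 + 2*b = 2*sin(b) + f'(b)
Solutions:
 f(b) = C1 + sqrt(2)*b^3/3 + b^2 + 2*cos(b)


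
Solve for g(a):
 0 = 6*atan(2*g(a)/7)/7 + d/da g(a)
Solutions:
 Integral(1/atan(2*_y/7), (_y, g(a))) = C1 - 6*a/7


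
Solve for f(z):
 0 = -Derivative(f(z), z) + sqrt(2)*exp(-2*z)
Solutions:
 f(z) = C1 - sqrt(2)*exp(-2*z)/2


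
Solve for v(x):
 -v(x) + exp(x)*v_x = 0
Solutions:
 v(x) = C1*exp(-exp(-x))


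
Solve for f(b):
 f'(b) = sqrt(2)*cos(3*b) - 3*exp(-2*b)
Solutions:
 f(b) = C1 + sqrt(2)*sin(3*b)/3 + 3*exp(-2*b)/2


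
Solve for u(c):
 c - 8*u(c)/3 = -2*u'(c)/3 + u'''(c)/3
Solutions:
 u(c) = C1*exp(6^(1/3)*c*(6^(1/3)/(sqrt(318) + 18)^(1/3) + (sqrt(318) + 18)^(1/3))/6)*sin(2^(1/3)*3^(1/6)*c*(-3^(2/3)*(sqrt(318) + 18)^(1/3) + 3*2^(1/3)/(sqrt(318) + 18)^(1/3))/6) + C2*exp(6^(1/3)*c*(6^(1/3)/(sqrt(318) + 18)^(1/3) + (sqrt(318) + 18)^(1/3))/6)*cos(2^(1/3)*3^(1/6)*c*(-3^(2/3)*(sqrt(318) + 18)^(1/3) + 3*2^(1/3)/(sqrt(318) + 18)^(1/3))/6) + C3*exp(-6^(1/3)*c*(6^(1/3)/(sqrt(318) + 18)^(1/3) + (sqrt(318) + 18)^(1/3))/3) + 3*c/8 + 3/32


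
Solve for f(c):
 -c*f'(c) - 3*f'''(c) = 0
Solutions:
 f(c) = C1 + Integral(C2*airyai(-3^(2/3)*c/3) + C3*airybi(-3^(2/3)*c/3), c)


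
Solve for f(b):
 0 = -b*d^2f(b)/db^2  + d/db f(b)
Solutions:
 f(b) = C1 + C2*b^2


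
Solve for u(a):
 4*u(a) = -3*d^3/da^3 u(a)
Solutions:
 u(a) = C3*exp(-6^(2/3)*a/3) + (C1*sin(2^(2/3)*3^(1/6)*a/2) + C2*cos(2^(2/3)*3^(1/6)*a/2))*exp(6^(2/3)*a/6)


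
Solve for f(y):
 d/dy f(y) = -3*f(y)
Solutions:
 f(y) = C1*exp(-3*y)


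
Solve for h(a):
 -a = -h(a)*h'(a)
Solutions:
 h(a) = -sqrt(C1 + a^2)
 h(a) = sqrt(C1 + a^2)


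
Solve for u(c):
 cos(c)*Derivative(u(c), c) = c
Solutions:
 u(c) = C1 + Integral(c/cos(c), c)


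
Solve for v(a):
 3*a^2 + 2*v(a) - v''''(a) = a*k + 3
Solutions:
 v(a) = C1*exp(-2^(1/4)*a) + C2*exp(2^(1/4)*a) + C3*sin(2^(1/4)*a) + C4*cos(2^(1/4)*a) - 3*a^2/2 + a*k/2 + 3/2


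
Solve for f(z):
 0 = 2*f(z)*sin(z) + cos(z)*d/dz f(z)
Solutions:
 f(z) = C1*cos(z)^2


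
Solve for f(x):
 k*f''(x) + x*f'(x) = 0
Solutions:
 f(x) = C1 + C2*sqrt(k)*erf(sqrt(2)*x*sqrt(1/k)/2)


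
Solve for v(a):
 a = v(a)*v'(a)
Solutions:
 v(a) = -sqrt(C1 + a^2)
 v(a) = sqrt(C1 + a^2)


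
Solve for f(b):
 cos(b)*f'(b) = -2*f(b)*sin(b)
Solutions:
 f(b) = C1*cos(b)^2


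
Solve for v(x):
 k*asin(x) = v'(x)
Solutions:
 v(x) = C1 + k*(x*asin(x) + sqrt(1 - x^2))


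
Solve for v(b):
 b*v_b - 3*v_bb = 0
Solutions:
 v(b) = C1 + C2*erfi(sqrt(6)*b/6)


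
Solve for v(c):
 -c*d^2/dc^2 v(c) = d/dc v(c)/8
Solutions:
 v(c) = C1 + C2*c^(7/8)


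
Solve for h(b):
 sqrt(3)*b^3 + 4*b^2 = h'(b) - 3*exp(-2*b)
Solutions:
 h(b) = C1 + sqrt(3)*b^4/4 + 4*b^3/3 - 3*exp(-2*b)/2


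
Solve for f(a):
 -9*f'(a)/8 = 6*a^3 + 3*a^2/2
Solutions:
 f(a) = C1 - 4*a^4/3 - 4*a^3/9


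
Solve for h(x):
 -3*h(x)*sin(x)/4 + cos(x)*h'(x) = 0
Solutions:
 h(x) = C1/cos(x)^(3/4)


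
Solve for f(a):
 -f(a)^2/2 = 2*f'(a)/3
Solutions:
 f(a) = 4/(C1 + 3*a)


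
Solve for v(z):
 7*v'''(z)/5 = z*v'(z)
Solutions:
 v(z) = C1 + Integral(C2*airyai(5^(1/3)*7^(2/3)*z/7) + C3*airybi(5^(1/3)*7^(2/3)*z/7), z)


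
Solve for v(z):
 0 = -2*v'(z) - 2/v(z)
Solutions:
 v(z) = -sqrt(C1 - 2*z)
 v(z) = sqrt(C1 - 2*z)


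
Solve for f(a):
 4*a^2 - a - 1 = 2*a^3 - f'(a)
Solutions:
 f(a) = C1 + a^4/2 - 4*a^3/3 + a^2/2 + a


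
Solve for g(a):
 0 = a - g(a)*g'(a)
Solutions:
 g(a) = -sqrt(C1 + a^2)
 g(a) = sqrt(C1 + a^2)


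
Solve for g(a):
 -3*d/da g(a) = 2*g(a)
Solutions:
 g(a) = C1*exp(-2*a/3)


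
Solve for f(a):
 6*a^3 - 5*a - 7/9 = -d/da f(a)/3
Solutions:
 f(a) = C1 - 9*a^4/2 + 15*a^2/2 + 7*a/3


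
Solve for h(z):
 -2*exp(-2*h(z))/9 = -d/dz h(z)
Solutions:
 h(z) = log(-sqrt(C1 + 4*z)) - log(3)
 h(z) = log(C1 + 4*z)/2 - log(3)


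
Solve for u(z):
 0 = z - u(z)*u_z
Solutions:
 u(z) = -sqrt(C1 + z^2)
 u(z) = sqrt(C1 + z^2)


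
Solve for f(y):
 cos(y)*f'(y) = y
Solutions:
 f(y) = C1 + Integral(y/cos(y), y)


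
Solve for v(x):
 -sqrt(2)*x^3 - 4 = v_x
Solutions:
 v(x) = C1 - sqrt(2)*x^4/4 - 4*x


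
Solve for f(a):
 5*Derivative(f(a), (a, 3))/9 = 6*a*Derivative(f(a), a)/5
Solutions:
 f(a) = C1 + Integral(C2*airyai(3*10^(1/3)*a/5) + C3*airybi(3*10^(1/3)*a/5), a)


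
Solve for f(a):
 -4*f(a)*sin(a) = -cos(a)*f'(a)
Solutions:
 f(a) = C1/cos(a)^4


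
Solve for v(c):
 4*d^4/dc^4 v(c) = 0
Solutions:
 v(c) = C1 + C2*c + C3*c^2 + C4*c^3


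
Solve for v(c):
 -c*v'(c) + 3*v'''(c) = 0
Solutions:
 v(c) = C1 + Integral(C2*airyai(3^(2/3)*c/3) + C3*airybi(3^(2/3)*c/3), c)


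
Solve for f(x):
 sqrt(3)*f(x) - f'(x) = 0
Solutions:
 f(x) = C1*exp(sqrt(3)*x)


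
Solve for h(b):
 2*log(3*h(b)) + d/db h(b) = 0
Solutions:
 Integral(1/(log(_y) + log(3)), (_y, h(b)))/2 = C1 - b


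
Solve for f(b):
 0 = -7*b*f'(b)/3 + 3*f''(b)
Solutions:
 f(b) = C1 + C2*erfi(sqrt(14)*b/6)


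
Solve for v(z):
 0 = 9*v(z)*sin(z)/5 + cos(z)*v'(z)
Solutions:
 v(z) = C1*cos(z)^(9/5)


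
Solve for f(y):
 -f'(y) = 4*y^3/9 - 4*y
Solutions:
 f(y) = C1 - y^4/9 + 2*y^2


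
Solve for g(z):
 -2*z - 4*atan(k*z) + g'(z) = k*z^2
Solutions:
 g(z) = C1 + k*z^3/3 + z^2 + 4*Piecewise((z*atan(k*z) - log(k^2*z^2 + 1)/(2*k), Ne(k, 0)), (0, True))


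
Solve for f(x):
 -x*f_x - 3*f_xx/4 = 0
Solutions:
 f(x) = C1 + C2*erf(sqrt(6)*x/3)


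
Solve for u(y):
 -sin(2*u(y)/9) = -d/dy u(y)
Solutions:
 -y + 9*log(cos(2*u(y)/9) - 1)/4 - 9*log(cos(2*u(y)/9) + 1)/4 = C1


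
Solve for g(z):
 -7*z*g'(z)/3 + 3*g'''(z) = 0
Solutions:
 g(z) = C1 + Integral(C2*airyai(21^(1/3)*z/3) + C3*airybi(21^(1/3)*z/3), z)


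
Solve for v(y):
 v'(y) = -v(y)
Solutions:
 v(y) = C1*exp(-y)


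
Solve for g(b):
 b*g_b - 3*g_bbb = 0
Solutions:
 g(b) = C1 + Integral(C2*airyai(3^(2/3)*b/3) + C3*airybi(3^(2/3)*b/3), b)


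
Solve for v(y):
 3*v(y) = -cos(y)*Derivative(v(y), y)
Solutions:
 v(y) = C1*(sin(y) - 1)^(3/2)/(sin(y) + 1)^(3/2)


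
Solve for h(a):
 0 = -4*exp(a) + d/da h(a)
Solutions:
 h(a) = C1 + 4*exp(a)


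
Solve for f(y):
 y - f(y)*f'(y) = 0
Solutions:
 f(y) = -sqrt(C1 + y^2)
 f(y) = sqrt(C1 + y^2)


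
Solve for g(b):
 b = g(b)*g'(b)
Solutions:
 g(b) = -sqrt(C1 + b^2)
 g(b) = sqrt(C1 + b^2)


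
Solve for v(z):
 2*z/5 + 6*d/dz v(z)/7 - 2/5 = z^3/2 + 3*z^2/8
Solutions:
 v(z) = C1 + 7*z^4/48 + 7*z^3/48 - 7*z^2/30 + 7*z/15


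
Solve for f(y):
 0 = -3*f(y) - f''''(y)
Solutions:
 f(y) = (C1*sin(sqrt(2)*3^(1/4)*y/2) + C2*cos(sqrt(2)*3^(1/4)*y/2))*exp(-sqrt(2)*3^(1/4)*y/2) + (C3*sin(sqrt(2)*3^(1/4)*y/2) + C4*cos(sqrt(2)*3^(1/4)*y/2))*exp(sqrt(2)*3^(1/4)*y/2)


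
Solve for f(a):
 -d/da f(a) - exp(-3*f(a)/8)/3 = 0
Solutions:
 f(a) = 8*log(C1 - a/8)/3
 f(a) = 8*log((-1 - sqrt(3)*I)*(C1 - a)^(1/3)/4)
 f(a) = 8*log((-1 + sqrt(3)*I)*(C1 - a)^(1/3)/4)


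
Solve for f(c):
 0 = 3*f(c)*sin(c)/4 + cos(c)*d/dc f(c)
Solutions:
 f(c) = C1*cos(c)^(3/4)


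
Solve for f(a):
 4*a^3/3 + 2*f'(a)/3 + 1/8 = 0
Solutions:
 f(a) = C1 - a^4/2 - 3*a/16


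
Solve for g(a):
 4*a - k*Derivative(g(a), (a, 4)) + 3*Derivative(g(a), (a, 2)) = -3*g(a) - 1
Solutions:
 g(a) = C1*exp(-sqrt(2)*a*sqrt((-sqrt(3)*sqrt(4*k + 3) + 3)/k)/2) + C2*exp(sqrt(2)*a*sqrt((-sqrt(3)*sqrt(4*k + 3) + 3)/k)/2) + C3*exp(-sqrt(2)*a*sqrt((sqrt(3)*sqrt(4*k + 3) + 3)/k)/2) + C4*exp(sqrt(2)*a*sqrt((sqrt(3)*sqrt(4*k + 3) + 3)/k)/2) - 4*a/3 - 1/3


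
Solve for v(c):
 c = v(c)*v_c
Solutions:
 v(c) = -sqrt(C1 + c^2)
 v(c) = sqrt(C1 + c^2)


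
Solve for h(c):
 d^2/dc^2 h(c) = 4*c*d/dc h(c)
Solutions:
 h(c) = C1 + C2*erfi(sqrt(2)*c)


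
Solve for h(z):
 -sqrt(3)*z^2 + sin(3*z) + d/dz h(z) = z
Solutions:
 h(z) = C1 + sqrt(3)*z^3/3 + z^2/2 + cos(3*z)/3


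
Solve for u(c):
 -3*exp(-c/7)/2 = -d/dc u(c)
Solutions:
 u(c) = C1 - 21*exp(-c/7)/2


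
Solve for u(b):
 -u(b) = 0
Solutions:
 u(b) = 0


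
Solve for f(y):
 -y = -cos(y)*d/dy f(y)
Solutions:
 f(y) = C1 + Integral(y/cos(y), y)


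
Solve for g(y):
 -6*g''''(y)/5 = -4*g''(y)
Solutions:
 g(y) = C1 + C2*y + C3*exp(-sqrt(30)*y/3) + C4*exp(sqrt(30)*y/3)


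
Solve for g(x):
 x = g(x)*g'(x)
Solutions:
 g(x) = -sqrt(C1 + x^2)
 g(x) = sqrt(C1 + x^2)


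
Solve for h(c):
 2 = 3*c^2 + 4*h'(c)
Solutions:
 h(c) = C1 - c^3/4 + c/2


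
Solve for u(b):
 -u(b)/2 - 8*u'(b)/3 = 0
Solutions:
 u(b) = C1*exp(-3*b/16)


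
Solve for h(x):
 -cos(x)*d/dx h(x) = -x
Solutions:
 h(x) = C1 + Integral(x/cos(x), x)


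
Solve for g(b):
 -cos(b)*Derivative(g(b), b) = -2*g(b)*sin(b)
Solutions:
 g(b) = C1/cos(b)^2


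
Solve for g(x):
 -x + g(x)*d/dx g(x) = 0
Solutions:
 g(x) = -sqrt(C1 + x^2)
 g(x) = sqrt(C1 + x^2)


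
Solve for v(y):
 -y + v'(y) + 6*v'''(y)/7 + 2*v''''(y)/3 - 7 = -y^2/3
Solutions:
 v(y) = C1 + C2*exp(y*(-12 + 6*6^(2/3)/(7*sqrt(2905) + 379)^(1/3) + 6^(1/3)*(7*sqrt(2905) + 379)^(1/3))/28)*sin(2^(1/3)*3^(1/6)*y*(-3^(2/3)*(7*sqrt(2905) + 379)^(1/3) + 18*2^(1/3)/(7*sqrt(2905) + 379)^(1/3))/28) + C3*exp(y*(-12 + 6*6^(2/3)/(7*sqrt(2905) + 379)^(1/3) + 6^(1/3)*(7*sqrt(2905) + 379)^(1/3))/28)*cos(2^(1/3)*3^(1/6)*y*(-3^(2/3)*(7*sqrt(2905) + 379)^(1/3) + 18*2^(1/3)/(7*sqrt(2905) + 379)^(1/3))/28) + C4*exp(-y*(6*6^(2/3)/(7*sqrt(2905) + 379)^(1/3) + 6 + 6^(1/3)*(7*sqrt(2905) + 379)^(1/3))/14) - y^3/9 + y^2/2 + 53*y/7


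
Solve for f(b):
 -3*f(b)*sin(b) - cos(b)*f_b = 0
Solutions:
 f(b) = C1*cos(b)^3


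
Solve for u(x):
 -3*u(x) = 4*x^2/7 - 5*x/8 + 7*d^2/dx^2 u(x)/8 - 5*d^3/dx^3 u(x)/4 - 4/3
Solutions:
 u(x) = C1*exp(x*(-(180*sqrt(33086) + 32743)^(1/3) - 49/(180*sqrt(33086) + 32743)^(1/3) + 14)/60)*sin(sqrt(3)*x*(-(180*sqrt(33086) + 32743)^(1/3) + 49/(180*sqrt(33086) + 32743)^(1/3))/60) + C2*exp(x*(-(180*sqrt(33086) + 32743)^(1/3) - 49/(180*sqrt(33086) + 32743)^(1/3) + 14)/60)*cos(sqrt(3)*x*(-(180*sqrt(33086) + 32743)^(1/3) + 49/(180*sqrt(33086) + 32743)^(1/3))/60) + C3*exp(x*(49/(180*sqrt(33086) + 32743)^(1/3) + 7 + (180*sqrt(33086) + 32743)^(1/3))/30) - 4*x^2/21 + 5*x/24 + 5/9


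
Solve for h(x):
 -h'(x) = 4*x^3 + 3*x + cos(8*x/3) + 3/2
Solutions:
 h(x) = C1 - x^4 - 3*x^2/2 - 3*x/2 - 3*sin(8*x/3)/8


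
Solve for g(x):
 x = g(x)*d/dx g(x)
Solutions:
 g(x) = -sqrt(C1 + x^2)
 g(x) = sqrt(C1 + x^2)


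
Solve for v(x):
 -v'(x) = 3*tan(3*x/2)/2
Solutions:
 v(x) = C1 + log(cos(3*x/2))


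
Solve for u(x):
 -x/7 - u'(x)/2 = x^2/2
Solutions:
 u(x) = C1 - x^3/3 - x^2/7


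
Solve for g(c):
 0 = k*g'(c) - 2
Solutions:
 g(c) = C1 + 2*c/k


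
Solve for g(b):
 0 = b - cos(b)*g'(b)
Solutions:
 g(b) = C1 + Integral(b/cos(b), b)


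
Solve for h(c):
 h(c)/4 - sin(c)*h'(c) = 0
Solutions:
 h(c) = C1*(cos(c) - 1)^(1/8)/(cos(c) + 1)^(1/8)


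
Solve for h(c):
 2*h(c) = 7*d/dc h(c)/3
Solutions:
 h(c) = C1*exp(6*c/7)


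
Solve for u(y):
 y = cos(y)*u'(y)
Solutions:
 u(y) = C1 + Integral(y/cos(y), y)


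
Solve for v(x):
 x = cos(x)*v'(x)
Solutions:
 v(x) = C1 + Integral(x/cos(x), x)


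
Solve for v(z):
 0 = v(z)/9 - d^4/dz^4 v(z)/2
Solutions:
 v(z) = C1*exp(-2^(1/4)*sqrt(3)*z/3) + C2*exp(2^(1/4)*sqrt(3)*z/3) + C3*sin(2^(1/4)*sqrt(3)*z/3) + C4*cos(2^(1/4)*sqrt(3)*z/3)


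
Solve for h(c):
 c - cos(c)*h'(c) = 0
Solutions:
 h(c) = C1 + Integral(c/cos(c), c)


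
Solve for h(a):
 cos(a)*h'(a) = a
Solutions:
 h(a) = C1 + Integral(a/cos(a), a)


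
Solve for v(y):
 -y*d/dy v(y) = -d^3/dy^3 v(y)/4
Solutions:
 v(y) = C1 + Integral(C2*airyai(2^(2/3)*y) + C3*airybi(2^(2/3)*y), y)


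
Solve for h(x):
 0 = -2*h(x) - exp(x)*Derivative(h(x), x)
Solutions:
 h(x) = C1*exp(2*exp(-x))


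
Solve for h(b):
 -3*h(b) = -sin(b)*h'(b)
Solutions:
 h(b) = C1*(cos(b) - 1)^(3/2)/(cos(b) + 1)^(3/2)


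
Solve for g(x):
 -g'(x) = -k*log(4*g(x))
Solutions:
 Integral(1/(log(_y) + 2*log(2)), (_y, g(x))) = C1 + k*x


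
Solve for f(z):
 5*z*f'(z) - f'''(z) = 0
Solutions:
 f(z) = C1 + Integral(C2*airyai(5^(1/3)*z) + C3*airybi(5^(1/3)*z), z)


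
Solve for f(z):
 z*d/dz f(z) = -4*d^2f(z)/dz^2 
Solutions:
 f(z) = C1 + C2*erf(sqrt(2)*z/4)


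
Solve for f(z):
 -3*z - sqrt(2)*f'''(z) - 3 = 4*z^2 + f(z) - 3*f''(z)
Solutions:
 f(z) = -4*z^2 - 3*z + (C1 + C2/sqrt(exp(sqrt(6)*z)) + C3*sqrt(exp(sqrt(6)*z)))*exp(sqrt(2)*z/2) - 27


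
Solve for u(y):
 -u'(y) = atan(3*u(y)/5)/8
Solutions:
 Integral(1/atan(3*_y/5), (_y, u(y))) = C1 - y/8


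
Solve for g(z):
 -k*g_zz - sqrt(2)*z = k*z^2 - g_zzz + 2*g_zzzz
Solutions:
 g(z) = C1 + C2*z + C3*exp(z*(1 - sqrt(1 - 8*k))/4) + C4*exp(z*(sqrt(1 - 8*k) + 1)/4) - z^4/12 + z^3*(-2 - sqrt(2))/(6*k) + z^2*(2 - 1/k - sqrt(2)/(2*k))/k


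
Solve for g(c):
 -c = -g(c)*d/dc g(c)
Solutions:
 g(c) = -sqrt(C1 + c^2)
 g(c) = sqrt(C1 + c^2)


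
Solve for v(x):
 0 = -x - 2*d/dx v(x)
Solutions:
 v(x) = C1 - x^2/4


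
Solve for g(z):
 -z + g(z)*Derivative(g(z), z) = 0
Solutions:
 g(z) = -sqrt(C1 + z^2)
 g(z) = sqrt(C1 + z^2)


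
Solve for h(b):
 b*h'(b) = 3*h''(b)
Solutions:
 h(b) = C1 + C2*erfi(sqrt(6)*b/6)


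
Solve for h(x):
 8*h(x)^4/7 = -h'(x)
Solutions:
 h(x) = 7^(1/3)*(1/(C1 + 24*x))^(1/3)
 h(x) = 7^(1/3)*(-3^(2/3) - 3*3^(1/6)*I)*(1/(C1 + 8*x))^(1/3)/6
 h(x) = 7^(1/3)*(-3^(2/3) + 3*3^(1/6)*I)*(1/(C1 + 8*x))^(1/3)/6


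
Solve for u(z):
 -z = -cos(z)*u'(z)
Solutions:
 u(z) = C1 + Integral(z/cos(z), z)


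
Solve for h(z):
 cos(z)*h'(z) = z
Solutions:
 h(z) = C1 + Integral(z/cos(z), z)


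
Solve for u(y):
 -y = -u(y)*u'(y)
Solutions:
 u(y) = -sqrt(C1 + y^2)
 u(y) = sqrt(C1 + y^2)


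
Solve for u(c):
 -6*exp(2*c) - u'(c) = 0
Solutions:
 u(c) = C1 - 3*exp(2*c)


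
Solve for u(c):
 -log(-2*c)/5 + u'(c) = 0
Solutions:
 u(c) = C1 + c*log(-c)/5 + c*(-1 + log(2))/5


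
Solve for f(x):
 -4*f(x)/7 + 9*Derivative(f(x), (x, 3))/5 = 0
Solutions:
 f(x) = C3*exp(2940^(1/3)*x/21) + (C1*sin(3^(5/6)*980^(1/3)*x/42) + C2*cos(3^(5/6)*980^(1/3)*x/42))*exp(-2940^(1/3)*x/42)


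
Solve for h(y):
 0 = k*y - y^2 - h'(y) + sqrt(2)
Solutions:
 h(y) = C1 + k*y^2/2 - y^3/3 + sqrt(2)*y


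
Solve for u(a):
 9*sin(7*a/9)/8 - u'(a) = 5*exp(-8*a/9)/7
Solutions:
 u(a) = C1 - 81*cos(7*a/9)/56 + 45*exp(-8*a/9)/56


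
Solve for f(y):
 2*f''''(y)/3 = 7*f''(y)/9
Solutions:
 f(y) = C1 + C2*y + C3*exp(-sqrt(42)*y/6) + C4*exp(sqrt(42)*y/6)


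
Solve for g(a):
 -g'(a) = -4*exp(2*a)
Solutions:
 g(a) = C1 + 2*exp(2*a)


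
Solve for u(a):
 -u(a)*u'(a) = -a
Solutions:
 u(a) = -sqrt(C1 + a^2)
 u(a) = sqrt(C1 + a^2)


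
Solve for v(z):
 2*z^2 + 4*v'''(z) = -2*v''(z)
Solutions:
 v(z) = C1 + C2*z + C3*exp(-z/2) - z^4/12 + 2*z^3/3 - 4*z^2


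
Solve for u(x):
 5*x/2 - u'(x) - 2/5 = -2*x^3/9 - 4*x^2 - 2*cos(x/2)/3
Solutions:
 u(x) = C1 + x^4/18 + 4*x^3/3 + 5*x^2/4 - 2*x/5 + 4*sin(x/2)/3


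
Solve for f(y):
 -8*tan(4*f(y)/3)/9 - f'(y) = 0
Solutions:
 f(y) = -3*asin(C1*exp(-32*y/27))/4 + 3*pi/4
 f(y) = 3*asin(C1*exp(-32*y/27))/4


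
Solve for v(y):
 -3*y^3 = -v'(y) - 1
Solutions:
 v(y) = C1 + 3*y^4/4 - y


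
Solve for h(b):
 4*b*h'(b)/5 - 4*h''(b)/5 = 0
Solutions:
 h(b) = C1 + C2*erfi(sqrt(2)*b/2)


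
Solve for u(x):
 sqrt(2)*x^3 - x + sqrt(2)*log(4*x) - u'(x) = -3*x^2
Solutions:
 u(x) = C1 + sqrt(2)*x^4/4 + x^3 - x^2/2 + sqrt(2)*x*log(x) - sqrt(2)*x + 2*sqrt(2)*x*log(2)


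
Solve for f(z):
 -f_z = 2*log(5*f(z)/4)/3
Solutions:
 -3*Integral(1/(-log(_y) - log(5) + 2*log(2)), (_y, f(z)))/2 = C1 - z


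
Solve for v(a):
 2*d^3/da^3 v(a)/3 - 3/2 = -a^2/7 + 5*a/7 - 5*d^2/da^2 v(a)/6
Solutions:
 v(a) = C1 + C2*a + C3*exp(-5*a/4) - a^4/70 + 33*a^3/175 + 783*a^2/1750


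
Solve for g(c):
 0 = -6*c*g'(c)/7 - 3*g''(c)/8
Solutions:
 g(c) = C1 + C2*erf(2*sqrt(14)*c/7)


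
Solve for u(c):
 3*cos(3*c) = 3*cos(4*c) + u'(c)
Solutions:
 u(c) = C1 + sin(3*c) - 3*sin(4*c)/4


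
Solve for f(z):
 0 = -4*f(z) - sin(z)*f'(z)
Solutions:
 f(z) = C1*(cos(z)^2 + 2*cos(z) + 1)/(cos(z)^2 - 2*cos(z) + 1)


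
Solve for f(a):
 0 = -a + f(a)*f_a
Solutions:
 f(a) = -sqrt(C1 + a^2)
 f(a) = sqrt(C1 + a^2)


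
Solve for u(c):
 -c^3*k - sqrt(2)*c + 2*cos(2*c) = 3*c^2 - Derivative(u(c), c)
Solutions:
 u(c) = C1 + c^4*k/4 + c^3 + sqrt(2)*c^2/2 - sin(2*c)


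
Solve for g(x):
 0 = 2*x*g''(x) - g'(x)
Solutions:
 g(x) = C1 + C2*x^(3/2)


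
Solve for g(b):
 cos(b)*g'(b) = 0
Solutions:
 g(b) = C1


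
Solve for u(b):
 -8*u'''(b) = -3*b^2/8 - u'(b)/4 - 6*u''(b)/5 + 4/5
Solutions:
 u(b) = C1 + C2*exp(b*(3 - sqrt(59))/40) + C3*exp(b*(3 + sqrt(59))/40) - b^3/2 + 36*b^2/5 - 4048*b/25


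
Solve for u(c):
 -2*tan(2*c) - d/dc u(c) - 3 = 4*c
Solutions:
 u(c) = C1 - 2*c^2 - 3*c + log(cos(2*c))


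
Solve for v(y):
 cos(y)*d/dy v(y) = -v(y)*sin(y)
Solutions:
 v(y) = C1*cos(y)


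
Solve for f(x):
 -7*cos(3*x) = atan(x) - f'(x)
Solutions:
 f(x) = C1 + x*atan(x) - log(x^2 + 1)/2 + 7*sin(3*x)/3


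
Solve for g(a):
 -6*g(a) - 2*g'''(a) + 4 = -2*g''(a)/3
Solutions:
 g(a) = C1*exp(a*(2*2^(1/3)/(27*sqrt(6549) + 2185)^(1/3) + 4 + 2^(2/3)*(27*sqrt(6549) + 2185)^(1/3))/36)*sin(2^(1/3)*sqrt(3)*a*(-2^(1/3)*(27*sqrt(6549) + 2185)^(1/3) + 2/(27*sqrt(6549) + 2185)^(1/3))/36) + C2*exp(a*(2*2^(1/3)/(27*sqrt(6549) + 2185)^(1/3) + 4 + 2^(2/3)*(27*sqrt(6549) + 2185)^(1/3))/36)*cos(2^(1/3)*sqrt(3)*a*(-2^(1/3)*(27*sqrt(6549) + 2185)^(1/3) + 2/(27*sqrt(6549) + 2185)^(1/3))/36) + C3*exp(a*(-2^(2/3)*(27*sqrt(6549) + 2185)^(1/3) - 2*2^(1/3)/(27*sqrt(6549) + 2185)^(1/3) + 2)/18) + 2/3


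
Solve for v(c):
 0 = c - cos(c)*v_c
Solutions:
 v(c) = C1 + Integral(c/cos(c), c)


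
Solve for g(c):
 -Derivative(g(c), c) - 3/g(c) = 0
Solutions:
 g(c) = -sqrt(C1 - 6*c)
 g(c) = sqrt(C1 - 6*c)


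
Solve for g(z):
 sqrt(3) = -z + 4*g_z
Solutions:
 g(z) = C1 + z^2/8 + sqrt(3)*z/4


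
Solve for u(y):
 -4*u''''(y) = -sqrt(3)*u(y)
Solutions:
 u(y) = C1*exp(-sqrt(2)*3^(1/8)*y/2) + C2*exp(sqrt(2)*3^(1/8)*y/2) + C3*sin(sqrt(2)*3^(1/8)*y/2) + C4*cos(sqrt(2)*3^(1/8)*y/2)


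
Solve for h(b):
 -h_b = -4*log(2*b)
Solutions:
 h(b) = C1 + 4*b*log(b) - 4*b + b*log(16)


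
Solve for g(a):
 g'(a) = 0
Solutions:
 g(a) = C1


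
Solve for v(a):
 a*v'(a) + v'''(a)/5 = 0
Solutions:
 v(a) = C1 + Integral(C2*airyai(-5^(1/3)*a) + C3*airybi(-5^(1/3)*a), a)


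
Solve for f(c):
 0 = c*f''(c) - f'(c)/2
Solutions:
 f(c) = C1 + C2*c^(3/2)


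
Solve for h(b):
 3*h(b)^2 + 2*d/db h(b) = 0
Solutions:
 h(b) = 2/(C1 + 3*b)


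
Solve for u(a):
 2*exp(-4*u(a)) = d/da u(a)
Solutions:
 u(a) = log(-I*(C1 + 8*a)^(1/4))
 u(a) = log(I*(C1 + 8*a)^(1/4))
 u(a) = log(-(C1 + 8*a)^(1/4))
 u(a) = log(C1 + 8*a)/4


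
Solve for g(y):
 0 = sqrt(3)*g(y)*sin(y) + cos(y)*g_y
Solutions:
 g(y) = C1*cos(y)^(sqrt(3))


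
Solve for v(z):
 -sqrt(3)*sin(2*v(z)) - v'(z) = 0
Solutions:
 v(z) = pi - acos((-C1 - exp(4*sqrt(3)*z))/(C1 - exp(4*sqrt(3)*z)))/2
 v(z) = acos((-C1 - exp(4*sqrt(3)*z))/(C1 - exp(4*sqrt(3)*z)))/2


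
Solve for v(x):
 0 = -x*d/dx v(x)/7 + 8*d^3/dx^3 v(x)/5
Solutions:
 v(x) = C1 + Integral(C2*airyai(5^(1/3)*7^(2/3)*x/14) + C3*airybi(5^(1/3)*7^(2/3)*x/14), x)


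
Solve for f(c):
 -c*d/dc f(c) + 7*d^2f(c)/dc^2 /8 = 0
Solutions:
 f(c) = C1 + C2*erfi(2*sqrt(7)*c/7)


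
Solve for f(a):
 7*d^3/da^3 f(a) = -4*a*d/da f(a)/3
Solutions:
 f(a) = C1 + Integral(C2*airyai(-42^(2/3)*a/21) + C3*airybi(-42^(2/3)*a/21), a)


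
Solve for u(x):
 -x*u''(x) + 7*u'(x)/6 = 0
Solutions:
 u(x) = C1 + C2*x^(13/6)


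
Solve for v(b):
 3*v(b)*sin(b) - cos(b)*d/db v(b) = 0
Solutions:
 v(b) = C1/cos(b)^3


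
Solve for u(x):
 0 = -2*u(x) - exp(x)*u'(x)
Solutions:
 u(x) = C1*exp(2*exp(-x))


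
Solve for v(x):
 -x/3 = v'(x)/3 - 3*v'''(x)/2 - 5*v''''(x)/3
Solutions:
 v(x) = C1 + C2*exp(-x*(9/(10*sqrt(46) + 73)^(1/3) + (10*sqrt(46) + 73)^(1/3) + 6)/20)*sin(sqrt(3)*x*(-(10*sqrt(46) + 73)^(1/3) + 9/(10*sqrt(46) + 73)^(1/3))/20) + C3*exp(-x*(9/(10*sqrt(46) + 73)^(1/3) + (10*sqrt(46) + 73)^(1/3) + 6)/20)*cos(sqrt(3)*x*(-(10*sqrt(46) + 73)^(1/3) + 9/(10*sqrt(46) + 73)^(1/3))/20) + C4*exp(x*(-3 + 9/(10*sqrt(46) + 73)^(1/3) + (10*sqrt(46) + 73)^(1/3))/10) - x^2/2


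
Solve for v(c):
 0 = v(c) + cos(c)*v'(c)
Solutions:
 v(c) = C1*sqrt(sin(c) - 1)/sqrt(sin(c) + 1)


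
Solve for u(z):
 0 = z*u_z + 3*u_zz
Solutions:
 u(z) = C1 + C2*erf(sqrt(6)*z/6)


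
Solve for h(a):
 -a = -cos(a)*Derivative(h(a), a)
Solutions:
 h(a) = C1 + Integral(a/cos(a), a)


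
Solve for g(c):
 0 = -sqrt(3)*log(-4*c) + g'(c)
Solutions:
 g(c) = C1 + sqrt(3)*c*log(-c) + sqrt(3)*c*(-1 + 2*log(2))


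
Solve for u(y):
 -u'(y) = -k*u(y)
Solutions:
 u(y) = C1*exp(k*y)


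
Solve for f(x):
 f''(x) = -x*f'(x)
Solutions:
 f(x) = C1 + C2*erf(sqrt(2)*x/2)


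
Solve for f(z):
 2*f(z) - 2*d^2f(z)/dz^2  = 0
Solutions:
 f(z) = C1*exp(-z) + C2*exp(z)


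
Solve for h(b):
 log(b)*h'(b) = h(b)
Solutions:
 h(b) = C1*exp(li(b))


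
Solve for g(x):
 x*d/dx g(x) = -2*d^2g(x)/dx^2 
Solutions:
 g(x) = C1 + C2*erf(x/2)


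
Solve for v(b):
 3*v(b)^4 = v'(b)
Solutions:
 v(b) = (-1/(C1 + 9*b))^(1/3)
 v(b) = (-1/(C1 + 3*b))^(1/3)*(-3^(2/3) - 3*3^(1/6)*I)/6
 v(b) = (-1/(C1 + 3*b))^(1/3)*(-3^(2/3) + 3*3^(1/6)*I)/6


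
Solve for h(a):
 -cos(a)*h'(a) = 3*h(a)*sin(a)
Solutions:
 h(a) = C1*cos(a)^3


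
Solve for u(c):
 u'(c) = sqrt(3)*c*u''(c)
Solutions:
 u(c) = C1 + C2*c^(sqrt(3)/3 + 1)


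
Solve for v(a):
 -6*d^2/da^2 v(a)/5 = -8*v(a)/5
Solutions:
 v(a) = C1*exp(-2*sqrt(3)*a/3) + C2*exp(2*sqrt(3)*a/3)


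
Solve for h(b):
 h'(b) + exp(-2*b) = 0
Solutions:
 h(b) = C1 + exp(-2*b)/2


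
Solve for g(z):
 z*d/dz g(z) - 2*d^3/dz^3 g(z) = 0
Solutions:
 g(z) = C1 + Integral(C2*airyai(2^(2/3)*z/2) + C3*airybi(2^(2/3)*z/2), z)


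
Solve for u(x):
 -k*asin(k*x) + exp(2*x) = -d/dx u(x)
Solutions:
 u(x) = C1 + k*Piecewise((x*asin(k*x) + sqrt(-k^2*x^2 + 1)/k, Ne(k, 0)), (0, True)) - exp(2*x)/2


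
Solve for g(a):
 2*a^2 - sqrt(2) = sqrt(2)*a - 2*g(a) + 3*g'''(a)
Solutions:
 g(a) = C3*exp(2^(1/3)*3^(2/3)*a/3) - a^2 + sqrt(2)*a/2 + (C1*sin(2^(1/3)*3^(1/6)*a/2) + C2*cos(2^(1/3)*3^(1/6)*a/2))*exp(-2^(1/3)*3^(2/3)*a/6) + sqrt(2)/2


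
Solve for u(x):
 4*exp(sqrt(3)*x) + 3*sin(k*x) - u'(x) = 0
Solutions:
 u(x) = C1 + 4*sqrt(3)*exp(sqrt(3)*x)/3 - 3*cos(k*x)/k


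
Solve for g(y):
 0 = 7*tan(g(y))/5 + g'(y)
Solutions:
 g(y) = pi - asin(C1*exp(-7*y/5))
 g(y) = asin(C1*exp(-7*y/5))


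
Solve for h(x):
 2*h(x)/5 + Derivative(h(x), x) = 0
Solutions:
 h(x) = C1*exp(-2*x/5)


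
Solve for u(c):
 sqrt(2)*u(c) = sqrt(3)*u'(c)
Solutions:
 u(c) = C1*exp(sqrt(6)*c/3)


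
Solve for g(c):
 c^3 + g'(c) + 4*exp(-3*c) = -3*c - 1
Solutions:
 g(c) = C1 - c^4/4 - 3*c^2/2 - c + 4*exp(-3*c)/3


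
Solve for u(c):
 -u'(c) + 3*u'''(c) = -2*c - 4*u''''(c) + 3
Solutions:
 u(c) = C1 + C2*exp(-c*((4*sqrt(3) + 7)^(-1/3) + 2 + (4*sqrt(3) + 7)^(1/3))/8)*sin(sqrt(3)*c*(-(4*sqrt(3) + 7)^(1/3) + (4*sqrt(3) + 7)^(-1/3))/8) + C3*exp(-c*((4*sqrt(3) + 7)^(-1/3) + 2 + (4*sqrt(3) + 7)^(1/3))/8)*cos(sqrt(3)*c*(-(4*sqrt(3) + 7)^(1/3) + (4*sqrt(3) + 7)^(-1/3))/8) + C4*exp(c*(-1 + (4*sqrt(3) + 7)^(-1/3) + (4*sqrt(3) + 7)^(1/3))/4) + c^2 - 3*c


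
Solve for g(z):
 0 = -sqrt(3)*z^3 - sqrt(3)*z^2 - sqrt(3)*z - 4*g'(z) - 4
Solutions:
 g(z) = C1 - sqrt(3)*z^4/16 - sqrt(3)*z^3/12 - sqrt(3)*z^2/8 - z


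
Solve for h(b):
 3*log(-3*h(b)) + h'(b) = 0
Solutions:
 Integral(1/(log(-_y) + log(3)), (_y, h(b)))/3 = C1 - b


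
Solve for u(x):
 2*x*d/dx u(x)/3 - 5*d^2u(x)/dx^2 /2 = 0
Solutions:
 u(x) = C1 + C2*erfi(sqrt(30)*x/15)


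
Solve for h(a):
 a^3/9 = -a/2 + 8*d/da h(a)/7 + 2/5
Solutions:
 h(a) = C1 + 7*a^4/288 + 7*a^2/32 - 7*a/20


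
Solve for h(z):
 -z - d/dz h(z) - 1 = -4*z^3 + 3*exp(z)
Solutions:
 h(z) = C1 + z^4 - z^2/2 - z - 3*exp(z)
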